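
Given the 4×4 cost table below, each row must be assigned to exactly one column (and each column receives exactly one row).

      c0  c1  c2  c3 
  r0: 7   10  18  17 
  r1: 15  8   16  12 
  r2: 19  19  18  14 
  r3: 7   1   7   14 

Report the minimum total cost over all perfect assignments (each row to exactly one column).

Minimum assignment cost: 36

optimal assignment: row0→col0 (cost 7), row1→col1 (cost 8), row2→col3 (cost 14), row3→col2 (cost 7)
total = 7 + 8 + 14 + 7 = 36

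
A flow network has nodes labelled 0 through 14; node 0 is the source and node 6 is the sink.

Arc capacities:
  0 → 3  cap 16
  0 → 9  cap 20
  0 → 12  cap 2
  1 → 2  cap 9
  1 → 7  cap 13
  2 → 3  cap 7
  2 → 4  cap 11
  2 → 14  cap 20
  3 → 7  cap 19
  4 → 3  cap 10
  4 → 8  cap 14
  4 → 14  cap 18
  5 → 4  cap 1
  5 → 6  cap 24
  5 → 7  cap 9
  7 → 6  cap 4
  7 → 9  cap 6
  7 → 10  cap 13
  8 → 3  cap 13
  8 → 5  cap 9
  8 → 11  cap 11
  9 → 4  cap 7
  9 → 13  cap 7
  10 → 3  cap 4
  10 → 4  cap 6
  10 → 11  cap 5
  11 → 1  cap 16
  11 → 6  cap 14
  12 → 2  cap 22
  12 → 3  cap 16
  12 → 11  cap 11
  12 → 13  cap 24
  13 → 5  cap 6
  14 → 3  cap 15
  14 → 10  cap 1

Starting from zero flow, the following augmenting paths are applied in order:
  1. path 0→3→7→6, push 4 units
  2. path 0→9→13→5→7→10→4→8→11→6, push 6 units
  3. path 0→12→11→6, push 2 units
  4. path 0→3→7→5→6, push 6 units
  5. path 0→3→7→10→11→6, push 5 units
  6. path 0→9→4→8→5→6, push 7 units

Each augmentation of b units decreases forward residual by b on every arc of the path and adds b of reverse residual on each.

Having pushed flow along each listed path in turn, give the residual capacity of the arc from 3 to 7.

Residual capacity of (3,7): 4

after path 1 (0→3→7→6, push 4): res(3,7)=15
after path 2 (0→9→13→5→7→10→4→8→11→6, push 6): res(3,7)=15
after path 3 (0→12→11→6, push 2): res(3,7)=15
after path 4 (0→3→7→5→6, push 6): res(3,7)=9
after path 5 (0→3→7→10→11→6, push 5): res(3,7)=4
after path 6 (0→9→4→8→5→6, push 7): res(3,7)=4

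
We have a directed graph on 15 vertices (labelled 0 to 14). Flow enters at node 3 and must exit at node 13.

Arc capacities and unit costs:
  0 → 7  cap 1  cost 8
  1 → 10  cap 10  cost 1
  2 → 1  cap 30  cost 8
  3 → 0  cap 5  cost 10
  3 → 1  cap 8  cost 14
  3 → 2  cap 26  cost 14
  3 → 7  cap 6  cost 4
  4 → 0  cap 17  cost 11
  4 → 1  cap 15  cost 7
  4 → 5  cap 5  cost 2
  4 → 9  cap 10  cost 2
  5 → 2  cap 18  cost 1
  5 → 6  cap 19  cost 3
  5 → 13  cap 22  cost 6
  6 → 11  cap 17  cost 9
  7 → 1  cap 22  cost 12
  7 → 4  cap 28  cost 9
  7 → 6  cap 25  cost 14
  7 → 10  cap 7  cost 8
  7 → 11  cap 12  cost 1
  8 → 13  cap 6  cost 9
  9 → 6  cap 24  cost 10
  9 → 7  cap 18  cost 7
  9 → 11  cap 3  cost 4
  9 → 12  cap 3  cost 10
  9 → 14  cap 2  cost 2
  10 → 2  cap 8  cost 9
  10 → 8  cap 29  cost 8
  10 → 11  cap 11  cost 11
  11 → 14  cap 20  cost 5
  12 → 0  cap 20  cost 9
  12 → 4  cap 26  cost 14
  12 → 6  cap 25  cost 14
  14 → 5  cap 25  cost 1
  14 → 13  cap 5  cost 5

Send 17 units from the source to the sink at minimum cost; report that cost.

Minimum cost for 17 units: 483

shortest-cost path #1: 3→7→11→14→13 push 5 @ unit cost 15 (adds 75)
shortest-cost path #2: 3→7→11→14→5→13 push 1 @ unit cost 17 (adds 17)
shortest-cost path #3: 3→0→7→11→14→5→13 push 1 @ unit cost 31 (adds 31)
shortest-cost path #4: 3→1→10→8→13 push 6 @ unit cost 32 (adds 192)
shortest-cost path #5: 3→1→10→11→14→5→13 push 2 @ unit cost 38 (adds 76)
shortest-cost path #6: 3→2→1→10→11→14→5→13 push 2 @ unit cost 46 (adds 92)
total cost = 483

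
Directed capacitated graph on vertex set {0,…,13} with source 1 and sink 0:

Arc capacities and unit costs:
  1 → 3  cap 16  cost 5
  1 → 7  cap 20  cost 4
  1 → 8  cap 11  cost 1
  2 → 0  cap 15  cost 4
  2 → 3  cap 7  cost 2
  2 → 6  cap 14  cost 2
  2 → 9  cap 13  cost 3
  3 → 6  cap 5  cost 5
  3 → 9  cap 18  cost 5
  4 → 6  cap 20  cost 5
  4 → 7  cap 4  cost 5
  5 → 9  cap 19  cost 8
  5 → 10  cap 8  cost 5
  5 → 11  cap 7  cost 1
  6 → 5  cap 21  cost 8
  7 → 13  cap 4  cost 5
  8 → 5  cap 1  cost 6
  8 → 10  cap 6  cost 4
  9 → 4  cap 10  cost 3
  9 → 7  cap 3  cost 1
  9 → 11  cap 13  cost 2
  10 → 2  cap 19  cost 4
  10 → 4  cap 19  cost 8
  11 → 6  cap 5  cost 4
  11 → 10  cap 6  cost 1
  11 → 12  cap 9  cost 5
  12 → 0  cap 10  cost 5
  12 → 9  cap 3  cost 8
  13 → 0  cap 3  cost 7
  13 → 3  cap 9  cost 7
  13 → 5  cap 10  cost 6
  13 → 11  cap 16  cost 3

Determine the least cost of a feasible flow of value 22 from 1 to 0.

shortest-cost path #1: 1→8→10→2→0 push 6 @ unit cost 13 (adds 78)
shortest-cost path #2: 1→7→13→0 push 3 @ unit cost 16 (adds 48)
shortest-cost path #3: 1→8→5→11→10→2→0 push 1 @ unit cost 17 (adds 17)
shortest-cost path #4: 1→3→9→11→10→2→0 push 5 @ unit cost 21 (adds 105)
shortest-cost path #5: 1→3→9→11→12→0 push 7 @ unit cost 22 (adds 154)
total cost = 402

Minimum cost for 22 units: 402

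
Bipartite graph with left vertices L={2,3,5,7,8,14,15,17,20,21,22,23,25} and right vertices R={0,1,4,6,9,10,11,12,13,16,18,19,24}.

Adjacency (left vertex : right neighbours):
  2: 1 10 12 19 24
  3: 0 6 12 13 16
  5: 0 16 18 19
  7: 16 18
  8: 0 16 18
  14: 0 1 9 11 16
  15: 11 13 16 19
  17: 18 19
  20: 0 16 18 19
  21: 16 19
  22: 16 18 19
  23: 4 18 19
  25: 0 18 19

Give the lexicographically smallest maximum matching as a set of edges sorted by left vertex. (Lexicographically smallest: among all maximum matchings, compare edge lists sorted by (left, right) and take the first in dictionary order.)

|M| = 9 (so the lex-smallest maximum matching has 9 edges)
process left vertices in ascending order; for each, take the smallest-labelled available neighbour that still permits 9 edges overall, or leave it unmatched if none does
lex-smallest matching: {2-1, 3-6, 5-0, 7-16, 8-18, 14-9, 15-11, 17-19, 23-4}

Lex-smallest maximum matching: {(2,1), (3,6), (5,0), (7,16), (8,18), (14,9), (15,11), (17,19), (23,4)}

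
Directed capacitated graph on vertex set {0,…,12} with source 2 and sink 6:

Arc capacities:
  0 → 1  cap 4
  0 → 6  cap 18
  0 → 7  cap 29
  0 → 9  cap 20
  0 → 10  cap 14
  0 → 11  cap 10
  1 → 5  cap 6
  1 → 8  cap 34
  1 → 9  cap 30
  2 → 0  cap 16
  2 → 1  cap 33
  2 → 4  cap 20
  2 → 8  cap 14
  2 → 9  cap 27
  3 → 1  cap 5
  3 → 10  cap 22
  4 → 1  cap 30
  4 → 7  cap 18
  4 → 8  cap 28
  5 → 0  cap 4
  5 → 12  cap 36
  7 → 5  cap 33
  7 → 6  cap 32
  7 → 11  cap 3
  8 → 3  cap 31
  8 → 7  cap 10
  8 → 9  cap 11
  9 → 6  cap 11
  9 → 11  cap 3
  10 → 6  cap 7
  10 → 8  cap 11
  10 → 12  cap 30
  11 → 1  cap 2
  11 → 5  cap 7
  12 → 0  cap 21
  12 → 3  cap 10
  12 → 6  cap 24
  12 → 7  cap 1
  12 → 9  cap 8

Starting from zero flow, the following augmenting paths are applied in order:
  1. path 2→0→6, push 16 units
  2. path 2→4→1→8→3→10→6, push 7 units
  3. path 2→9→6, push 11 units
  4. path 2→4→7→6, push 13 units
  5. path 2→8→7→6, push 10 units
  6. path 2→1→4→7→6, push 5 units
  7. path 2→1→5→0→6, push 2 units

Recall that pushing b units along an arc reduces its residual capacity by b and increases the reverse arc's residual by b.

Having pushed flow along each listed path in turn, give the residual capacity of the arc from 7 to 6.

Residual capacity of (7,6): 4

after path 1 (2→0→6, push 16): res(7,6)=32
after path 2 (2→4→1→8→3→10→6, push 7): res(7,6)=32
after path 3 (2→9→6, push 11): res(7,6)=32
after path 4 (2→4→7→6, push 13): res(7,6)=19
after path 5 (2→8→7→6, push 10): res(7,6)=9
after path 6 (2→1→4→7→6, push 5): res(7,6)=4
after path 7 (2→1→5→0→6, push 2): res(7,6)=4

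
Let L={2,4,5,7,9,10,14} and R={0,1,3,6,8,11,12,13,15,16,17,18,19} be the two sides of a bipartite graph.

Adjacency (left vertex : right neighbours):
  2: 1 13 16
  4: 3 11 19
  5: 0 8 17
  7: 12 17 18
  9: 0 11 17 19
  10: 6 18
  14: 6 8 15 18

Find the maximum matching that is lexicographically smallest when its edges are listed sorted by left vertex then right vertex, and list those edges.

|M| = 7 (so the lex-smallest maximum matching has 7 edges)
process left vertices in ascending order; for each, take the smallest-labelled available neighbour that still permits 7 edges overall, or leave it unmatched if none does
lex-smallest matching: {2-1, 4-3, 5-0, 7-12, 9-11, 10-6, 14-8}

Lex-smallest maximum matching: {(2,1), (4,3), (5,0), (7,12), (9,11), (10,6), (14,8)}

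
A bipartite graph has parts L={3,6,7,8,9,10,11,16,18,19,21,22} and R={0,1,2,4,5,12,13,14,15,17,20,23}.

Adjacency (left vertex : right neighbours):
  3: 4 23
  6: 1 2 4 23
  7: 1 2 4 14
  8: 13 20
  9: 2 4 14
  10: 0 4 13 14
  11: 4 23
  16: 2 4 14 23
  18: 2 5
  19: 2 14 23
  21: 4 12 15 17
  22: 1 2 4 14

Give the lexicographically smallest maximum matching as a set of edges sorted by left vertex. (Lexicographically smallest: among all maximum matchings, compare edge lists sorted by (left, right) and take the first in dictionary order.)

|M| = 9 (so the lex-smallest maximum matching has 9 edges)
process left vertices in ascending order; for each, take the smallest-labelled available neighbour that still permits 9 edges overall, or leave it unmatched if none does
lex-smallest matching: {3-4, 6-1, 7-2, 8-13, 9-14, 10-0, 11-23, 18-5, 21-12}

Lex-smallest maximum matching: {(3,4), (6,1), (7,2), (8,13), (9,14), (10,0), (11,23), (18,5), (21,12)}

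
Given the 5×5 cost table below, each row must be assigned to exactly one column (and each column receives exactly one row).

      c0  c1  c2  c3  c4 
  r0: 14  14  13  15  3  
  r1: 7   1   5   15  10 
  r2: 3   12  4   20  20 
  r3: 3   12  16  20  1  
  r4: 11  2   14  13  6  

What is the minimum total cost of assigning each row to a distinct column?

optimal assignment: row0→col4 (cost 3), row1→col1 (cost 1), row2→col2 (cost 4), row3→col0 (cost 3), row4→col3 (cost 13)
total = 3 + 1 + 4 + 3 + 13 = 24

Minimum assignment cost: 24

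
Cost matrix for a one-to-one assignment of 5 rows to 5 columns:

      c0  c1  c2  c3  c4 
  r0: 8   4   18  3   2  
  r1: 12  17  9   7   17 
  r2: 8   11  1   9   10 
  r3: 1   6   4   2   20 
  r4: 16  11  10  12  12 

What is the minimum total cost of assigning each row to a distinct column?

Minimum assignment cost: 22

optimal assignment: row0→col4 (cost 2), row1→col3 (cost 7), row2→col2 (cost 1), row3→col0 (cost 1), row4→col1 (cost 11)
total = 2 + 7 + 1 + 1 + 11 = 22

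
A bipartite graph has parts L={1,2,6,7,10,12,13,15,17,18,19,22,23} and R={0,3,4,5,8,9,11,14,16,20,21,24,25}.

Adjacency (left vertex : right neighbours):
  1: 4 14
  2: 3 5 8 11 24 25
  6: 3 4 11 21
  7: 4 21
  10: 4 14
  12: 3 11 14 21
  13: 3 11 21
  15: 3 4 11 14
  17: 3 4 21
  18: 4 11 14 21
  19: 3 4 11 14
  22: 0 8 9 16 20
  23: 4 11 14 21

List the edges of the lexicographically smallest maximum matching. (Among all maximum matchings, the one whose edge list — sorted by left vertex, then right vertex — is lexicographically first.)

Lex-smallest maximum matching: {(1,4), (2,5), (6,3), (7,21), (10,14), (12,11), (22,0)}

|M| = 7 (so the lex-smallest maximum matching has 7 edges)
process left vertices in ascending order; for each, take the smallest-labelled available neighbour that still permits 7 edges overall, or leave it unmatched if none does
lex-smallest matching: {1-4, 2-5, 6-3, 7-21, 10-14, 12-11, 22-0}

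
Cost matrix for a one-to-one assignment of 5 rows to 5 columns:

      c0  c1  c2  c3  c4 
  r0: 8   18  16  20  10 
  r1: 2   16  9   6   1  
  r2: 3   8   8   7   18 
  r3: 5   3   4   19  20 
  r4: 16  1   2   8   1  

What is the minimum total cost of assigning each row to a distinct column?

one of 2 optimal assignments: row0→col0 (cost 8), row1→col4 (cost 1), row2→col3 (cost 7), row3→col1 (cost 3), row4→col2 (cost 2)
total = 8 + 1 + 7 + 3 + 2 = 21

Minimum assignment cost: 21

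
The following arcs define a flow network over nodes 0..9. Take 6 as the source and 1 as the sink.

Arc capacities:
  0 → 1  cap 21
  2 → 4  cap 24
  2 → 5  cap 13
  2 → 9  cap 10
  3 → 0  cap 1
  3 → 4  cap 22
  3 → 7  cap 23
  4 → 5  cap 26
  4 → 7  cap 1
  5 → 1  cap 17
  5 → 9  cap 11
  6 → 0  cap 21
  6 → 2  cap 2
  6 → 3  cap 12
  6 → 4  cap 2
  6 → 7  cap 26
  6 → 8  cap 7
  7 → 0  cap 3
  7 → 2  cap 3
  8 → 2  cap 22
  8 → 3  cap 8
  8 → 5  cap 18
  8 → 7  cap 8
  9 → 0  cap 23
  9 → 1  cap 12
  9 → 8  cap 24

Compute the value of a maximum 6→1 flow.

augment #1: 6→0→1 bottleneck 21, total now 21
augment #2: 6→2→5→1 bottleneck 2, total now 23
augment #3: 6→4→5→1 bottleneck 2, total now 25
augment #4: 6→8→5→1 bottleneck 7, total now 32
augment #5: 6→3→4→5→1 bottleneck 6, total now 38
augment #6: 6→7→2→9→1 bottleneck 3, total now 41
augment #7: 6→3→4→5→9→1 bottleneck 6, total now 47

Maximum flow value: 47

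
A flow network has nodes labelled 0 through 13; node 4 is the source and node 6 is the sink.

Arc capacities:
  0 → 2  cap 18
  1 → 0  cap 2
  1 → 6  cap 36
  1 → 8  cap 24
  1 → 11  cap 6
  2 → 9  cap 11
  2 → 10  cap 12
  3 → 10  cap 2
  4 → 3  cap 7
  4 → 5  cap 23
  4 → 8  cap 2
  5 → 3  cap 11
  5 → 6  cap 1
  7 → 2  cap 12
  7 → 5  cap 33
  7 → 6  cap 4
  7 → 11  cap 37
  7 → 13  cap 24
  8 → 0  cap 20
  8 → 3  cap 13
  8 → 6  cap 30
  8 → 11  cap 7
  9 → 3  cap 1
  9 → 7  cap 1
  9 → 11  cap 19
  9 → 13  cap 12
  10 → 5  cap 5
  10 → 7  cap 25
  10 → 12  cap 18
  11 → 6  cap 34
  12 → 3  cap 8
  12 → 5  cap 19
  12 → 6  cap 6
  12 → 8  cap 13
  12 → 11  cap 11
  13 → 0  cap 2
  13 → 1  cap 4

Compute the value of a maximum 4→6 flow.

augment #1: 4→5→6 bottleneck 1, total now 1
augment #2: 4→8→6 bottleneck 2, total now 3
augment #3: 4→3→10→7→6 bottleneck 2, total now 5

Maximum flow value: 5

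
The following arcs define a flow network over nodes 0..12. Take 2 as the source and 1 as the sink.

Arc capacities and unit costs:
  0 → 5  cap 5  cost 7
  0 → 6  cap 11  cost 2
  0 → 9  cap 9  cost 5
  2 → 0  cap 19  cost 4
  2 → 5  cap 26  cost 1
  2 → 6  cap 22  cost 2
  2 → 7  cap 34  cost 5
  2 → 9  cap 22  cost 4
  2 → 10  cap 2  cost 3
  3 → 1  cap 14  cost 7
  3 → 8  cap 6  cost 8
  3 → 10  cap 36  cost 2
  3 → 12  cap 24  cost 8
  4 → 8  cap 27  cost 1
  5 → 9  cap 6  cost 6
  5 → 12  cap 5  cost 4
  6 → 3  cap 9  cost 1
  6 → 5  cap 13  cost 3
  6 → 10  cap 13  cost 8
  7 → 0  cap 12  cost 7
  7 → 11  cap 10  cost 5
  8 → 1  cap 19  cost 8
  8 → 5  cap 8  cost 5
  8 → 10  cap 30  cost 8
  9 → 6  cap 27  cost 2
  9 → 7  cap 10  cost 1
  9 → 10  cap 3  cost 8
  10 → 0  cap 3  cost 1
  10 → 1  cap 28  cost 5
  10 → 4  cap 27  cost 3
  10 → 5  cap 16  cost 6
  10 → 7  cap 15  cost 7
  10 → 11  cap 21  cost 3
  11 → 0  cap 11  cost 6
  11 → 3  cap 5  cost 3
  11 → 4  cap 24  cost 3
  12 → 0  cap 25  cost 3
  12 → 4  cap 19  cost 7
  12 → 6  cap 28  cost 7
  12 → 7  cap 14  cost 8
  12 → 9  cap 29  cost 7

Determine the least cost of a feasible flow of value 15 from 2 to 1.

shortest-cost path #1: 2→10→1 push 2 @ unit cost 8 (adds 16)
shortest-cost path #2: 2→6→3→1 push 9 @ unit cost 10 (adds 90)
shortest-cost path #3: 2→6→10→1 push 4 @ unit cost 15 (adds 60)
total cost = 166

Minimum cost for 15 units: 166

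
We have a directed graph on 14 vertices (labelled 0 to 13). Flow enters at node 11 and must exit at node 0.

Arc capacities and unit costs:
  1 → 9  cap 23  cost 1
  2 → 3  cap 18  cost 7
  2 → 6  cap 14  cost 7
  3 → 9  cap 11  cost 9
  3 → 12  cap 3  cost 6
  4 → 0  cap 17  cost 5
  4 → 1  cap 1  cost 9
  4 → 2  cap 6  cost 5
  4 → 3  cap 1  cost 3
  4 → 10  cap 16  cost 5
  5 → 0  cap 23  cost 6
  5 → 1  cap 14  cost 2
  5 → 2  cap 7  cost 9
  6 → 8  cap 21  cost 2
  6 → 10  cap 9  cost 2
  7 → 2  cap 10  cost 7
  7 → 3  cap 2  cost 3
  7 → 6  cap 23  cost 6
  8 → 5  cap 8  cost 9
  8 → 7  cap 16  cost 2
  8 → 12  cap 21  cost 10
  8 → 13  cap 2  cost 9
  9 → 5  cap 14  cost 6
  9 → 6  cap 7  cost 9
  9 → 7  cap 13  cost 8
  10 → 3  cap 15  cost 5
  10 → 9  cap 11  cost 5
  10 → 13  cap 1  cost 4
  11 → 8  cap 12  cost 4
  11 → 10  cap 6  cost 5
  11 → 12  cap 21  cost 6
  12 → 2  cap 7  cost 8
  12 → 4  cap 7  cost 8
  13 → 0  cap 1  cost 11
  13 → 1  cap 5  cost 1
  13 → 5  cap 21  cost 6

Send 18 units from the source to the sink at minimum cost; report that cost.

Minimum cost for 18 units: 349

shortest-cost path #1: 11→12→4→0 push 7 @ unit cost 19 (adds 133)
shortest-cost path #2: 11→8→5→0 push 8 @ unit cost 19 (adds 152)
shortest-cost path #3: 11→10→13→0 push 1 @ unit cost 20 (adds 20)
shortest-cost path #4: 11→10→9→5→0 push 2 @ unit cost 22 (adds 44)
total cost = 349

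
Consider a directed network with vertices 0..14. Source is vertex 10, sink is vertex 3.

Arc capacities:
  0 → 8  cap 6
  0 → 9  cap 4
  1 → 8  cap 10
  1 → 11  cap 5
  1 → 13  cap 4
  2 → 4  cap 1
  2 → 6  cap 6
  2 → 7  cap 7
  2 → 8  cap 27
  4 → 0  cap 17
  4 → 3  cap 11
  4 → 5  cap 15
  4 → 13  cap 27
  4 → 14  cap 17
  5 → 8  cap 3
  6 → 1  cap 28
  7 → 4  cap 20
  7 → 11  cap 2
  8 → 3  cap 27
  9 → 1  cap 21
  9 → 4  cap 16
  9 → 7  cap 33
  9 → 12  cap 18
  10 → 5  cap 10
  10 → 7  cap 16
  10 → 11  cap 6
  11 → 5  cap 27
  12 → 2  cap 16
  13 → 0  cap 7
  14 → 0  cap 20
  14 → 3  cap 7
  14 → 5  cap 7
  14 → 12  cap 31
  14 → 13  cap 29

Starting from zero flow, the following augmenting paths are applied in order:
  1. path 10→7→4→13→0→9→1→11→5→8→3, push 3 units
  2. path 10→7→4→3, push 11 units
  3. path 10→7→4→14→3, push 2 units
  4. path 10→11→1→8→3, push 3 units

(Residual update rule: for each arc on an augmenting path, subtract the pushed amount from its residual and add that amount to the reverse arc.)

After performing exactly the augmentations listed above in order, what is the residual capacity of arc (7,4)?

Residual capacity of (7,4): 4

after path 1 (10→7→4→13→0→9→1→11→5→8→3, push 3): res(7,4)=17
after path 2 (10→7→4→3, push 11): res(7,4)=6
after path 3 (10→7→4→14→3, push 2): res(7,4)=4
after path 4 (10→11→1→8→3, push 3): res(7,4)=4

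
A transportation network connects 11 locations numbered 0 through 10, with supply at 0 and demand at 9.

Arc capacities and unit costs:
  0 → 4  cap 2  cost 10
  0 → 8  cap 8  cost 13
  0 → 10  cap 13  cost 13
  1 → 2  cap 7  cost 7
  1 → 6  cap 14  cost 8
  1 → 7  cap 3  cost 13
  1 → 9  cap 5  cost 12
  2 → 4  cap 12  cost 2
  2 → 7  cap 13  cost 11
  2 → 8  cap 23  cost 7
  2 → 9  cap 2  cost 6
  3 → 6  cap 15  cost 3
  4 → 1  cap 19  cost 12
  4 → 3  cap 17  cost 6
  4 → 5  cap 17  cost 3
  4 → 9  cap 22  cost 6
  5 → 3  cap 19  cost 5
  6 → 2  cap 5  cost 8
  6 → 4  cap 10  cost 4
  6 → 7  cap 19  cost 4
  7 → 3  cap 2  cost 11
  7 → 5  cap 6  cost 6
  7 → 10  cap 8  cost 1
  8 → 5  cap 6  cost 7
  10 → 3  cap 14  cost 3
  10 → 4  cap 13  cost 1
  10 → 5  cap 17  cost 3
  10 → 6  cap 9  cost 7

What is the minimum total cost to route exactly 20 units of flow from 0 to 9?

Minimum cost for 20 units: 482

shortest-cost path #1: 0→4→9 push 2 @ unit cost 16 (adds 32)
shortest-cost path #2: 0→10→4→9 push 13 @ unit cost 20 (adds 260)
shortest-cost path #3: 0→8→5→3→6→4→9 push 5 @ unit cost 38 (adds 190)
total cost = 482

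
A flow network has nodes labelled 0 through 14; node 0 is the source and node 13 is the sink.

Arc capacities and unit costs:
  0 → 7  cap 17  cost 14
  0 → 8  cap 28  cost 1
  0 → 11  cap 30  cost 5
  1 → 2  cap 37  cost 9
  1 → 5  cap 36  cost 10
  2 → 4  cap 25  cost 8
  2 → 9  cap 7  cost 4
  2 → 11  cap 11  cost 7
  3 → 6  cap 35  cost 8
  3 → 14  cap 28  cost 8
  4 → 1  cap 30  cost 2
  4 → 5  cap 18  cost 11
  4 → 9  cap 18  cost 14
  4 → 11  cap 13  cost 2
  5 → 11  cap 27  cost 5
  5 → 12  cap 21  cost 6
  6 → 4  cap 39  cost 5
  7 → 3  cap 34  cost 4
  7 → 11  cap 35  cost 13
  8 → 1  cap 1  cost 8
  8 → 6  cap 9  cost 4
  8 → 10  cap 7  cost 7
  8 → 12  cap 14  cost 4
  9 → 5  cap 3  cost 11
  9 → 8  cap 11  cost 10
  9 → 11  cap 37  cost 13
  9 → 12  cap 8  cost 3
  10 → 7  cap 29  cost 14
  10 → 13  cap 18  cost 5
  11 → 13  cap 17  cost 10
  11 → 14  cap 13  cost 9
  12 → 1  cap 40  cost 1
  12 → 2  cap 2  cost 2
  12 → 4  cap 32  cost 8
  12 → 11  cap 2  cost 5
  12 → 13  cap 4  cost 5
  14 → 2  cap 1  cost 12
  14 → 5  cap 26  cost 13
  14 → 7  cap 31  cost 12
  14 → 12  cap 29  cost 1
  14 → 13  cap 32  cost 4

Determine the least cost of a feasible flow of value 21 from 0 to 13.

Minimum cost for 21 units: 281

shortest-cost path #1: 0→8→12→13 push 4 @ unit cost 10 (adds 40)
shortest-cost path #2: 0→8→10→13 push 7 @ unit cost 13 (adds 91)
shortest-cost path #3: 0→11→13 push 10 @ unit cost 15 (adds 150)
total cost = 281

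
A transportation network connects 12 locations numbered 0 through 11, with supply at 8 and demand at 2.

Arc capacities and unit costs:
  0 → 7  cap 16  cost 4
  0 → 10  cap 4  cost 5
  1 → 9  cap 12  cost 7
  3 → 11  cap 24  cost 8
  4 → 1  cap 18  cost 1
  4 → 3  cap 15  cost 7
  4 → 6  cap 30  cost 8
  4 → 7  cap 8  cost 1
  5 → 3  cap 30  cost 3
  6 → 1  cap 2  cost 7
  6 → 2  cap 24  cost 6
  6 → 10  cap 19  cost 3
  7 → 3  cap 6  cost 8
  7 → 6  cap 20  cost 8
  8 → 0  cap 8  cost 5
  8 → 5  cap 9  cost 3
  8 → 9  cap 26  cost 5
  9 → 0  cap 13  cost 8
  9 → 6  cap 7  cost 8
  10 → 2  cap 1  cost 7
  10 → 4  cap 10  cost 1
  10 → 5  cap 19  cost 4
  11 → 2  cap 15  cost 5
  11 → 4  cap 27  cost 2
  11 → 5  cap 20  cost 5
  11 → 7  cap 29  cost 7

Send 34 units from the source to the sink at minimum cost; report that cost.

shortest-cost path #1: 8→0→10→2 push 1 @ unit cost 17 (adds 17)
shortest-cost path #2: 8→9→6→2 push 7 @ unit cost 19 (adds 133)
shortest-cost path #3: 8→5→3→11→2 push 9 @ unit cost 19 (adds 171)
shortest-cost path #4: 8→0→7→6→2 push 7 @ unit cost 23 (adds 161)
shortest-cost path #5: 8→9→0→7→6→2 push 9 @ unit cost 31 (adds 279)
shortest-cost path #6: 8→9→0→10→4→6→2 push 1 @ unit cost 33 (adds 33)
total cost = 794

Minimum cost for 34 units: 794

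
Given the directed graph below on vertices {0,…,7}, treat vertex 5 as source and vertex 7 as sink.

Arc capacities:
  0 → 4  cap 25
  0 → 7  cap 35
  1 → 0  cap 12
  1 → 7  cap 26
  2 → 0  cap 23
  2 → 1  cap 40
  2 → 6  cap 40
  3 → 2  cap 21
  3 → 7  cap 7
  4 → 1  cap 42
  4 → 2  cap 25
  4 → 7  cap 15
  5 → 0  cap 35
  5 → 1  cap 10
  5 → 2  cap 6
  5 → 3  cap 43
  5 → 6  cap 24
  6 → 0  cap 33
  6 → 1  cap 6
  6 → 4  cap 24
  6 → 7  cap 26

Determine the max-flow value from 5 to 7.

Maximum flow value: 103

augment #1: 5→0→7 bottleneck 35, total now 35
augment #2: 5→1→7 bottleneck 10, total now 45
augment #3: 5→3→7 bottleneck 7, total now 52
augment #4: 5→6→7 bottleneck 24, total now 76
augment #5: 5→2→1→7 bottleneck 6, total now 82
augment #6: 5→3→2→1→7 bottleneck 10, total now 92
augment #7: 5→3→2→6→7 bottleneck 2, total now 94
augment #8: 5→3→2→0→4→7 bottleneck 9, total now 103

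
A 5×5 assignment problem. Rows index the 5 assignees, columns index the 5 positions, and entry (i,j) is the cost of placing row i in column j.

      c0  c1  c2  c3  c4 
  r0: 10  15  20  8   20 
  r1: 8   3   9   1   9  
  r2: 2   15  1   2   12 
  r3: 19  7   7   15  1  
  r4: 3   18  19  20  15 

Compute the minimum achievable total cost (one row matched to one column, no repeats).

Minimum assignment cost: 16

optimal assignment: row0→col3 (cost 8), row1→col1 (cost 3), row2→col2 (cost 1), row3→col4 (cost 1), row4→col0 (cost 3)
total = 8 + 3 + 1 + 1 + 3 = 16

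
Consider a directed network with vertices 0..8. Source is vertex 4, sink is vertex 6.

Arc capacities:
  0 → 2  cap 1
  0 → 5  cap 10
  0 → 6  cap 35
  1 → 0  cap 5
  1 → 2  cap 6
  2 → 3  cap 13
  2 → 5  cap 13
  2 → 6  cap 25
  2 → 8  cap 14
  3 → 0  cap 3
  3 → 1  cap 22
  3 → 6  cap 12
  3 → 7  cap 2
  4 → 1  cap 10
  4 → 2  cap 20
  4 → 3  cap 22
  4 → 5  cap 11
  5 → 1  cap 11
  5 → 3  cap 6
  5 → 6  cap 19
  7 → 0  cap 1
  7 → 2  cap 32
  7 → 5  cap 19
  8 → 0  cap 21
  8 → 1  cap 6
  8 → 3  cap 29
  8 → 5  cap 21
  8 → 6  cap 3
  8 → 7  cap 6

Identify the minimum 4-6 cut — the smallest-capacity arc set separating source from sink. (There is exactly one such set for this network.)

augment #1: 4→2→6 push 20
augment #2: 4→3→6 push 12
augment #3: 4→5→6 push 11
augment #4: 4→1→0→6 push 5
augment #5: 4→1→2→6 push 5
augment #6: 4→3→0→6 push 3
augment #7: 4→3→7→0→6 push 1
augment #8: 4→3→7→5→6 push 1
augment #9: 4→3→1→2→5→6 push 1
max flow = 59; residual-reachable set from 4 gives S-side
cut edges (S→T): {(1,0), (1,2), (3,0), (3,6), (3,7), (4,2), (4,5)} total cap 59

Min-cut arcs: {(1,0), (1,2), (3,0), (3,6), (3,7), (4,2), (4,5)} (total capacity 59)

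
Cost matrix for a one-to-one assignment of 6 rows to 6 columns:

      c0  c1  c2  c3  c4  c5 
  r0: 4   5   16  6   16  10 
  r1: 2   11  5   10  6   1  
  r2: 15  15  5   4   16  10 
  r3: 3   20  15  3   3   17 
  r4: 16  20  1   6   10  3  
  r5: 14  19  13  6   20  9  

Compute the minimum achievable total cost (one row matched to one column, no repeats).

one of 2 optimal assignments: row0→col1 (cost 5), row1→col0 (cost 2), row2→col2 (cost 5), row3→col4 (cost 3), row4→col5 (cost 3), row5→col3 (cost 6)
total = 5 + 2 + 5 + 3 + 3 + 6 = 24

Minimum assignment cost: 24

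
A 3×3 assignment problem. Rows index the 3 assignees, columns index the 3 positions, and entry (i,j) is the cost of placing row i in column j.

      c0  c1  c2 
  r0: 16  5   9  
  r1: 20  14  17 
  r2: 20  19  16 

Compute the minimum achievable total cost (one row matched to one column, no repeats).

Minimum assignment cost: 41

optimal assignment: row0→col1 (cost 5), row1→col0 (cost 20), row2→col2 (cost 16)
total = 5 + 20 + 16 = 41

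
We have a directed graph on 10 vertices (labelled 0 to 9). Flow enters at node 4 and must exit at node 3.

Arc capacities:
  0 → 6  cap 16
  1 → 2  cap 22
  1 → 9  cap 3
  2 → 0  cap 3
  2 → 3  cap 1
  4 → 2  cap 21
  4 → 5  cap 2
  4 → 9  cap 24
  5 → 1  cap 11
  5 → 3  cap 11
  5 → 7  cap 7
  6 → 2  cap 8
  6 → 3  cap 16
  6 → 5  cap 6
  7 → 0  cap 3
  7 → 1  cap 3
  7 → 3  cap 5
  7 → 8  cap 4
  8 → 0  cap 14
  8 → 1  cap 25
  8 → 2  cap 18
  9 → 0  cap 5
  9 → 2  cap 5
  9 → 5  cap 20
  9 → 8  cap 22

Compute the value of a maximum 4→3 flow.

augment #1: 4→2→3 bottleneck 1, total now 1
augment #2: 4→5→3 bottleneck 2, total now 3
augment #3: 4→9→5→3 bottleneck 9, total now 12
augment #4: 4→2→0→6→3 bottleneck 3, total now 15
augment #5: 4→9→0→6→3 bottleneck 5, total now 20
augment #6: 4→9→5→7→3 bottleneck 5, total now 25
augment #7: 4→9→8→0→6→3 bottleneck 5, total now 30

Maximum flow value: 30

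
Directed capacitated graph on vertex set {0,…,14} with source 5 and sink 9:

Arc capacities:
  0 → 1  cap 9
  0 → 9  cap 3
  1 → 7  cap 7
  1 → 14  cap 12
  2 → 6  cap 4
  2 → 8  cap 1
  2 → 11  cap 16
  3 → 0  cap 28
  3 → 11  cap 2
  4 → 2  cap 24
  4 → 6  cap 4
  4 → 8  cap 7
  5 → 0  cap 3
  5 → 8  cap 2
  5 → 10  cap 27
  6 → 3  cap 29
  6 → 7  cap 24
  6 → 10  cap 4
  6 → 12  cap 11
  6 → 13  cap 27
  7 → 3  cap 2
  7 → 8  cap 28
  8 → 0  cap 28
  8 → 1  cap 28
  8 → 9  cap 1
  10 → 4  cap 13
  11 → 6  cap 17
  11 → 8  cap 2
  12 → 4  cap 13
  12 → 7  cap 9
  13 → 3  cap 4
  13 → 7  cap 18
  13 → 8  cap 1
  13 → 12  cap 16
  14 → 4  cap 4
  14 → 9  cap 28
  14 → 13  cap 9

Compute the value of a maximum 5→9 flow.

augment #1: 5→0→9 bottleneck 3, total now 3
augment #2: 5→8→9 bottleneck 1, total now 4
augment #3: 5→8→1→14→9 bottleneck 1, total now 5
augment #4: 5→10→4→8→1→14→9 bottleneck 7, total now 12
augment #5: 5→10→4→2→8→1→14→9 bottleneck 1, total now 13
augment #6: 5→10→4→2→11→8→1→14→9 bottleneck 2, total now 15
augment #7: 5→10→4→6→3→0→1→14→9 bottleneck 1, total now 16

Maximum flow value: 16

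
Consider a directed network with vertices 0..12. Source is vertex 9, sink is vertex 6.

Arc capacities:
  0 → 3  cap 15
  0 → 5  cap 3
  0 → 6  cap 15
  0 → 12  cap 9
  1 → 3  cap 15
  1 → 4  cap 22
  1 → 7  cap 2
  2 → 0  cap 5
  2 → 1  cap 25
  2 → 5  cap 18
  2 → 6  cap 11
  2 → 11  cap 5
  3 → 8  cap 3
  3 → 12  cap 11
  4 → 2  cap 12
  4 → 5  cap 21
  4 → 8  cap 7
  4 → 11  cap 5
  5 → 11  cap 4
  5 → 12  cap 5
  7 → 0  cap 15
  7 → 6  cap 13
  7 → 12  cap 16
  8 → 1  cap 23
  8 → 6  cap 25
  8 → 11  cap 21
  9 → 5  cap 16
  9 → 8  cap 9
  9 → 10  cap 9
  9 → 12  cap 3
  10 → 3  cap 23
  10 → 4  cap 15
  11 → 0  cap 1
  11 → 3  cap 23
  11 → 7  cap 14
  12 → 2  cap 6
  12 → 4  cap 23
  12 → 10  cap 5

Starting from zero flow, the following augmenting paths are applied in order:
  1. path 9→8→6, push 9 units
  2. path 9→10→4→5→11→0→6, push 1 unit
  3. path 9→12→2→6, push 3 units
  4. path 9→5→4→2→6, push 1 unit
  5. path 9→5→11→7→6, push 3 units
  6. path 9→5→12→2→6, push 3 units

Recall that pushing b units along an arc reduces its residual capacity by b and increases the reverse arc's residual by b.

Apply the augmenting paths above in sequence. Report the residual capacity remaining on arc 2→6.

Residual capacity of (2,6): 4

after path 1 (9→8→6, push 9): res(2,6)=11
after path 2 (9→10→4→5→11→0→6, push 1): res(2,6)=11
after path 3 (9→12→2→6, push 3): res(2,6)=8
after path 4 (9→5→4→2→6, push 1): res(2,6)=7
after path 5 (9→5→11→7→6, push 3): res(2,6)=7
after path 6 (9→5→12→2→6, push 3): res(2,6)=4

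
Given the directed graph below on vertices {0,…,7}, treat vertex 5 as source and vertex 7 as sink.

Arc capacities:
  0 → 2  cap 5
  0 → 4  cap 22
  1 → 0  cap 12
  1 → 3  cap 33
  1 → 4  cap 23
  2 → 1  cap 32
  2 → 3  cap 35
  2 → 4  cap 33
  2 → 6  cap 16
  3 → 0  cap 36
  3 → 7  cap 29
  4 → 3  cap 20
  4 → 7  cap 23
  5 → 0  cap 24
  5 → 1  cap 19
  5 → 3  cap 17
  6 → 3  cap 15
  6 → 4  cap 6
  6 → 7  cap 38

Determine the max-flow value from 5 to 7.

Maximum flow value: 57

augment #1: 5→3→7 bottleneck 17, total now 17
augment #2: 5→0→4→7 bottleneck 22, total now 39
augment #3: 5→1→3→7 bottleneck 12, total now 51
augment #4: 5→1→4→7 bottleneck 1, total now 52
augment #5: 5→0→2→6→7 bottleneck 2, total now 54
augment #6: 5→1→0→2→6→7 bottleneck 3, total now 57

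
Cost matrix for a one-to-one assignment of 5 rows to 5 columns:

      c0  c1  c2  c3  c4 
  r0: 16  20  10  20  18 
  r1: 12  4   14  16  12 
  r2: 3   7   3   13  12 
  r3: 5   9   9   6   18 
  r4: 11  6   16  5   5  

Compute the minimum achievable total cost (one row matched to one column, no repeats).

Minimum assignment cost: 28

optimal assignment: row0→col2 (cost 10), row1→col1 (cost 4), row2→col0 (cost 3), row3→col3 (cost 6), row4→col4 (cost 5)
total = 10 + 4 + 3 + 6 + 5 = 28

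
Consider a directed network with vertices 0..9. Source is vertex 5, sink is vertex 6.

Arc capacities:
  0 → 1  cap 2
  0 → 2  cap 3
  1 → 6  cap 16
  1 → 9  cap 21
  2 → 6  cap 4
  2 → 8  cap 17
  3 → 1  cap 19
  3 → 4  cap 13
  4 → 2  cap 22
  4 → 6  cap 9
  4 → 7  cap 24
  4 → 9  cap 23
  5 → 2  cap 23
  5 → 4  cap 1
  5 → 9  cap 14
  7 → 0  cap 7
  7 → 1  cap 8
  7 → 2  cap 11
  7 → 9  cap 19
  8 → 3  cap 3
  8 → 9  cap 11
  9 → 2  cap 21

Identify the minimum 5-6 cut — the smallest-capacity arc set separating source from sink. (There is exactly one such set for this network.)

Min-cut arcs: {(2,6), (5,4), (8,3)} (total capacity 8)

augment #1: 5→2→6 push 4
augment #2: 5→4→6 push 1
augment #3: 5→2→8→3→1→6 push 3
max flow = 8; residual-reachable set from 5 gives S-side
cut edges (S→T): {(2,6), (5,4), (8,3)} total cap 8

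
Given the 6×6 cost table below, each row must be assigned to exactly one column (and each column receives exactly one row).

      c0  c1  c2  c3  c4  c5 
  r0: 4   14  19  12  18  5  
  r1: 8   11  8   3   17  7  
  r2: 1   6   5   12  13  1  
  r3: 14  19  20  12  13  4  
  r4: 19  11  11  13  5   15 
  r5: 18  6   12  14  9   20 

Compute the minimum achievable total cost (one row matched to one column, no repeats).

optimal assignment: row0→col0 (cost 4), row1→col3 (cost 3), row2→col2 (cost 5), row3→col5 (cost 4), row4→col4 (cost 5), row5→col1 (cost 6)
total = 4 + 3 + 5 + 4 + 5 + 6 = 27

Minimum assignment cost: 27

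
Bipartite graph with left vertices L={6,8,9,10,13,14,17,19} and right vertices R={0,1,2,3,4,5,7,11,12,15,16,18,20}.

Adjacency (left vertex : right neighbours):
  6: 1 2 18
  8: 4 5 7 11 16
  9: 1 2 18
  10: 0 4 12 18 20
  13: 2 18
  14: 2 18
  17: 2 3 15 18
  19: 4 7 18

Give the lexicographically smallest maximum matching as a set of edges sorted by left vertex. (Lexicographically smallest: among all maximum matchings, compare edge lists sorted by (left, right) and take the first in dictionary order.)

|M| = 7 (so the lex-smallest maximum matching has 7 edges)
process left vertices in ascending order; for each, take the smallest-labelled available neighbour that still permits 7 edges overall, or leave it unmatched if none does
lex-smallest matching: {6-1, 8-4, 9-2, 10-0, 13-18, 17-3, 19-7}

Lex-smallest maximum matching: {(6,1), (8,4), (9,2), (10,0), (13,18), (17,3), (19,7)}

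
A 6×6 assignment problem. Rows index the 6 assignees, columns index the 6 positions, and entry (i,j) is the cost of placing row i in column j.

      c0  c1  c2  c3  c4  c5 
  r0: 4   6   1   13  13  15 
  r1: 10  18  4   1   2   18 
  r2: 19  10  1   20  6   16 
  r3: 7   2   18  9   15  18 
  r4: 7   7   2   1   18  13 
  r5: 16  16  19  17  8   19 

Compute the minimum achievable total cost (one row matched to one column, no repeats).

one of 2 optimal assignments: row0→col0 (cost 4), row1→col3 (cost 1), row2→col2 (cost 1), row3→col1 (cost 2), row4→col5 (cost 13), row5→col4 (cost 8)
total = 4 + 1 + 1 + 2 + 13 + 8 = 29

Minimum assignment cost: 29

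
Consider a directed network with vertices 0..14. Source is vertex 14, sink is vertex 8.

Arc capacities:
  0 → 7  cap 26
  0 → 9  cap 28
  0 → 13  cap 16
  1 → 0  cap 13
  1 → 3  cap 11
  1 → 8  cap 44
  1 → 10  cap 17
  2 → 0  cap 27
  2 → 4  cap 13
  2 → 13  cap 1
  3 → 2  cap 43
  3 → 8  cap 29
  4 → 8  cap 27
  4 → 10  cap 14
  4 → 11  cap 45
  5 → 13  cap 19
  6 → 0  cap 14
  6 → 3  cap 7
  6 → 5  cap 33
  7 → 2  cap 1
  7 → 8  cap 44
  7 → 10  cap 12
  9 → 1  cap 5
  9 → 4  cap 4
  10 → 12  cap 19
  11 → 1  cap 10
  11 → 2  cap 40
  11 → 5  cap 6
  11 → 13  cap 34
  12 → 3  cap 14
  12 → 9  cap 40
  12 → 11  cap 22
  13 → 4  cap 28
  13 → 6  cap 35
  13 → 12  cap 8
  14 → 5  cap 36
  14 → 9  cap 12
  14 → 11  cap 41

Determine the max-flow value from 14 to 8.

Maximum flow value: 69

augment #1: 14→9→1→8 bottleneck 5, total now 5
augment #2: 14→9→4→8 bottleneck 4, total now 9
augment #3: 14→11→1→8 bottleneck 10, total now 19
augment #4: 14→5→13→4→8 bottleneck 19, total now 38
augment #5: 14→11→2→4→8 bottleneck 4, total now 42
augment #6: 14→11→2→0→7→8 bottleneck 26, total now 68
augment #7: 14→11→13→6→3→8 bottleneck 1, total now 69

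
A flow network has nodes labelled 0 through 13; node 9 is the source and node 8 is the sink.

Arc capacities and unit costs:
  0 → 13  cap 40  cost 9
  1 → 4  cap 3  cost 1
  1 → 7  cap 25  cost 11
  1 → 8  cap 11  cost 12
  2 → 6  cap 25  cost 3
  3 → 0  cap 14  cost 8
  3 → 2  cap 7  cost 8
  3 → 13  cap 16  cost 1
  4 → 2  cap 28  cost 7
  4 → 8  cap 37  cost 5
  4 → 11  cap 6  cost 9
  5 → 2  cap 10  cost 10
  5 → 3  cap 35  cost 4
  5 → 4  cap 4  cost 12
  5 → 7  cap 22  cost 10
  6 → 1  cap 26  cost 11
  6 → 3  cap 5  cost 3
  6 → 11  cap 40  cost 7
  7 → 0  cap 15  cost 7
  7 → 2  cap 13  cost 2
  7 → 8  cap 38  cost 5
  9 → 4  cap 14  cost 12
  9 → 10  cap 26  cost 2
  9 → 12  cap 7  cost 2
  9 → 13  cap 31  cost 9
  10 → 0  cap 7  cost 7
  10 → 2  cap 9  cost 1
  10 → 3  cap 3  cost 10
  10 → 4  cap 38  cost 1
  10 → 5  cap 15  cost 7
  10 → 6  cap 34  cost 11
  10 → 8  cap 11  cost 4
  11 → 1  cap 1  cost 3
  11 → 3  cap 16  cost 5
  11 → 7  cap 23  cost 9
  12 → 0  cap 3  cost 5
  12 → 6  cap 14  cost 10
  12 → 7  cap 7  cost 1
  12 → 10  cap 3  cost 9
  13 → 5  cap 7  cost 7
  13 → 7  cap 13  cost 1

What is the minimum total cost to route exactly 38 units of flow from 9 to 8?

Minimum cost for 38 units: 317

shortest-cost path #1: 9→10→8 push 11 @ unit cost 6 (adds 66)
shortest-cost path #2: 9→10→4→8 push 15 @ unit cost 8 (adds 120)
shortest-cost path #3: 9→12→7→8 push 7 @ unit cost 8 (adds 56)
shortest-cost path #4: 9→13→7→8 push 5 @ unit cost 15 (adds 75)
total cost = 317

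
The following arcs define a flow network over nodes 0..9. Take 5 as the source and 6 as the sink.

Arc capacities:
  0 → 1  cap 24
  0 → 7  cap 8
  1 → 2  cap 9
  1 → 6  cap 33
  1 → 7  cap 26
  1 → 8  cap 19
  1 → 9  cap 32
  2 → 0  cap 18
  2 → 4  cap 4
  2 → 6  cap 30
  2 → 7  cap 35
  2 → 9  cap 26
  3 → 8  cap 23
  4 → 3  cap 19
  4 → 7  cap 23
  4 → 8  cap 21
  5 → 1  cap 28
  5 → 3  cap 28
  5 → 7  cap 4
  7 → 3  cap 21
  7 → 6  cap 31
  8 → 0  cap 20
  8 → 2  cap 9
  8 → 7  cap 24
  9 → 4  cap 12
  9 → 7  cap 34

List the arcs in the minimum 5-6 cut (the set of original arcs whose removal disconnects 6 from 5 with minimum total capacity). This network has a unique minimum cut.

augment #1: 5→1→6 push 28
augment #2: 5→7→6 push 4
augment #3: 5→3→8→2→6 push 9
augment #4: 5→3→8→7→6 push 14
max flow = 55; residual-reachable set from 5 gives S-side
cut edges (S→T): {(3,8), (5,1), (5,7)} total cap 55

Min-cut arcs: {(3,8), (5,1), (5,7)} (total capacity 55)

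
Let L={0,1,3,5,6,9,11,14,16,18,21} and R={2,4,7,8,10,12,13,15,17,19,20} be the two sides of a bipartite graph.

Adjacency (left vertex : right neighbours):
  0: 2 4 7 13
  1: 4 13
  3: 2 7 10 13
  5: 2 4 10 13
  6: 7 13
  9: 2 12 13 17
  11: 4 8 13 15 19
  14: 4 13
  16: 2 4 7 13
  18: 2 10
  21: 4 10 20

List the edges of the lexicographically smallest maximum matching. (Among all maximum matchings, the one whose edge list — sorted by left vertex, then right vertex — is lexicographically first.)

|M| = 8 (so the lex-smallest maximum matching has 8 edges)
process left vertices in ascending order; for each, take the smallest-labelled available neighbour that still permits 8 edges overall, or leave it unmatched if none does
lex-smallest matching: {0-2, 1-4, 3-7, 5-10, 6-13, 9-12, 11-8, 21-20}

Lex-smallest maximum matching: {(0,2), (1,4), (3,7), (5,10), (6,13), (9,12), (11,8), (21,20)}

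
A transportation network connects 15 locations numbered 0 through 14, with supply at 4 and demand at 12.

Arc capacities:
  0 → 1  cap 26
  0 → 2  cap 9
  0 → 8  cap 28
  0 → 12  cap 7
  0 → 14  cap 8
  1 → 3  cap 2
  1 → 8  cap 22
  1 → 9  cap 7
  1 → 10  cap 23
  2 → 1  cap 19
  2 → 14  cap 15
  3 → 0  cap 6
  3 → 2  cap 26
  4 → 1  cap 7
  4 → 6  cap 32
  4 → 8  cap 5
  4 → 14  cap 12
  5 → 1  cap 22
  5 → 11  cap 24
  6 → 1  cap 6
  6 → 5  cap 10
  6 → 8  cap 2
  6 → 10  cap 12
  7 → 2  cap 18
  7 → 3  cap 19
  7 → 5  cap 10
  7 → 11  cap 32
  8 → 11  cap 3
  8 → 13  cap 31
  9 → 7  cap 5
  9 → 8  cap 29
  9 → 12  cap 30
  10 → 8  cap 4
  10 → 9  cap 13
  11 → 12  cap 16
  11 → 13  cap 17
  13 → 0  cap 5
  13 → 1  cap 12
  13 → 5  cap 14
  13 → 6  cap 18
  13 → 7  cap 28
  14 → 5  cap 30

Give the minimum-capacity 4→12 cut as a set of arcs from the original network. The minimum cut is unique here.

Min-cut arcs: {(0,12), (1,9), (10,9), (11,12)} (total capacity 43)

augment #1: 4→1→9→12 push 7
augment #2: 4→8→11→12 push 3
augment #3: 4→6→5→11→12 push 10
augment #4: 4→6→10→9→12 push 12
augment #5: 4→8→13→0→12 push 2
augment #6: 4→14→5→11→12 push 3
augment #7: 4→6→1→3→0→12 push 2
augment #8: 4→6→1→10→9→12 push 1
augment #9: 4→6→8→13→0→12 push 2
augment #10: 4→6→1→8→13→0→12 push 1
max flow = 43; residual-reachable set from 4 gives S-side
cut edges (S→T): {(0,12), (1,9), (10,9), (11,12)} total cap 43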